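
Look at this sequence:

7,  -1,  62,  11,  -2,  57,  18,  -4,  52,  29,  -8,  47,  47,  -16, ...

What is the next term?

42

The terms cycle through 3 interleaved subsequences.
Subsequence A: 7, 11, 18, 29, 47. Each term equals the sum of the previous two.
Subsequence B: -1, -2, -4, -8, -16. A geometric progression (common ratio 2).
Subsequence C: 62, 57, 52, 47. Arithmetic with common difference −5.
Position 15 → subsequence C, term 5 = 42.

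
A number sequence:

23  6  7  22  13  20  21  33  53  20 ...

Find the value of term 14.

225

Reading positions in blocks of 3 reveals the pattern ABB — 2 tracks woven together.
Stream A: 23, 22, 21, 20. Arithmetic, step −1.
Stream B: 6, 7, 13, 20, 33, 53. Fibonacci-style (each term is the sum of the two before it).
Position 14 falls in stream B as its term 9, giving 225.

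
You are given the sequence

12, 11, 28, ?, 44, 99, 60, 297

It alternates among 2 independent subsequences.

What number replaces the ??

The terms cycle through 2 interleaved subsequences.
Track A is 12, 28, 44, 60, which is arithmetic with common difference +16.
Track B is 11, ?, 99, 297, which is a geometric progression (common ratio 3).
Track B's pattern makes the blank 33.

33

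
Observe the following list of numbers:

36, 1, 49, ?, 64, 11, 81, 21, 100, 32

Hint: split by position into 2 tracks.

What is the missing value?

The terms cycle through 2 interleaved subsequences.
Track A = 36, 49, 64, 81, 100: consecutive squares n² from n = 6.
Track B = 1, ?, 11, 21, 32: Fibonacci-style (each term is the sum of the two before it).
The gap is track B's term 2; the rule gives 10.

10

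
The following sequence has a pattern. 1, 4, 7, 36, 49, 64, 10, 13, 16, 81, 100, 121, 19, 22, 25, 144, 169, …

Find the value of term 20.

31

Reading positions in blocks of 6 reveals the pattern AAABBB — 2 tracks woven together.
Stream A: 1, 4, 7, 10, 13, 16, 19, 22, 25. Arithmetic, step +3.
Stream B: 36, 49, 64, 81, 100, 121, 144, 169. Perfect squares starting at 6².
Term 20 comes from stream A (its 11th entry): 31.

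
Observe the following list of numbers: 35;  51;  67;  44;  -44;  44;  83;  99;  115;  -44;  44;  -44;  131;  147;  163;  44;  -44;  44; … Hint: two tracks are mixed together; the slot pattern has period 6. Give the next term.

179

The slot pattern repeats as AAABBB (period 6), so there are 2 interleaved tracks.
Subsequence A = 35, 51, 67, 83, 99, 115, 131, 147, 163: arithmetic with common difference +16.
Subsequence B = 44, -44, 44, -44, 44, -44, 44, -44, 44: oscillating between 44 and -44.
Term 19 comes from subsequence A (its 10th entry): 179.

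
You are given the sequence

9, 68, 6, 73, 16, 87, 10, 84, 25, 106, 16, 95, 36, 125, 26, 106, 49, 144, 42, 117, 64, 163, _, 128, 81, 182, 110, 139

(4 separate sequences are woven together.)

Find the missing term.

68

Split by position mod 4 into 4 tracks.
Stream A: 9, 16, 25, 36, 49, 64, 81 — consecutive squares n² from n = 3.
Stream B: 68, 87, 106, 125, 144, 163, 182 — arithmetic, step +19.
Stream C: 6, 10, 16, 26, 42, ?, 110 — each term equals the sum of the previous two.
Stream D: 73, 84, 95, 106, 117, 128, 139 — adding 11 each time.
So the missing entry in stream C is 68.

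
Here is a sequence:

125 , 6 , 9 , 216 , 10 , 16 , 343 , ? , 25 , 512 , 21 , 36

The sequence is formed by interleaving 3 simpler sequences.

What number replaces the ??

15

Split by position mod 3 into 3 tracks.
Subsequence A is 125, 216, 343, 512, which is the cubes 5³, 6³, 7³, ….
Subsequence B is 6, 10, ?, 21, which is triangular numbers n(n+1)/2 for n = 3, 4, ….
Subsequence C is 9, 16, 25, 36, which is perfect squares starting at 3².
Subsequence B's pattern makes the blank 15.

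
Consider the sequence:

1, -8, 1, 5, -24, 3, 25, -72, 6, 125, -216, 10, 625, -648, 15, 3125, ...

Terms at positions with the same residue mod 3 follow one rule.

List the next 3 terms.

Read the sequence 3 terms at a time; column i is its own pattern.
Subsequence A: 1, 5, 25, 125, 625, 3125 (powers 5^0, 5^1, 5^2, …).
Subsequence B: -8, -24, -72, -216, -648 (geometric, ×3 each step).
Subsequence C: 1, 3, 6, 10, 15 (triangular numbers starting at T_1).
Term 17 comes from subsequence B (its 6th entry): -1944.
The 18th slot belongs to subsequence C; its 6th term is 21.
The 19th slot belongs to subsequence A; its 7th term is 15625.

-1944, 21, 15625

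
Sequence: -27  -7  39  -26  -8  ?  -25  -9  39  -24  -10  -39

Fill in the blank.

-39

Taking every 3rd term gives 3 separate tracks.
Track A = -27, -26, -25, -24: arithmetic, step +1.
Track B = -7, -8, -9, -10: arithmetic, step −1.
Track C = 39, ?, 39, -39: oscillating between 39 and -39.
So the missing entry in track C is -39.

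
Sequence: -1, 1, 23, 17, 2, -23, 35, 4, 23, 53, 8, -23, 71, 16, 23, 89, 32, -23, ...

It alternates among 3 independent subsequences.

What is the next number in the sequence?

107

Taking every 3rd term gives 3 separate tracks.
Stream A: -1, 17, 35, 53, 71, 89 (linear: a_n = -19 + 18·n).
Stream B: 1, 2, 4, 8, 16, 32 (powers 2^0, 2^1, 2^2, …).
Stream C: 23, -23, 23, -23, 23, -23 (the oscillation 23·(−1)^(n+1)).
Position 19 → stream A, term 7 = 107.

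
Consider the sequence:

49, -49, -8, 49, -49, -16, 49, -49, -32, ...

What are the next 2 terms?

The slot pattern repeats as AAB (period 3), so there are 2 interleaved tracks.
Subsequence A is 49, -49, 49, -49, 49, -49, which is alternating ±49.
Subsequence B is -8, -16, -32, which is geometric, ×2 each step.
Term 10 comes from subsequence A (its 7th entry): 49.
The 11th slot belongs to subsequence A; its 8th term is -49.

49, -49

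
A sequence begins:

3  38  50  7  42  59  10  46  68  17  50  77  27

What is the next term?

Read the sequence 3 terms at a time; column i is its own pattern.
Track A: 3, 7, 10, 17, 27 (each term equals the sum of the previous two).
Track B: 38, 42, 46, 50 (arithmetic with common difference +4).
Track C: 50, 59, 68, 77 (arithmetic with common difference +9).
Position 14 falls in track B as its term 5, giving 54.

54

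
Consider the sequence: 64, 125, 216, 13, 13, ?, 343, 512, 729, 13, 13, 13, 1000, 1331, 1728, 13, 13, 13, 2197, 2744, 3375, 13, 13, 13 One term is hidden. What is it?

13

Positions follow the repeating pattern AAABBB; grouping by letter gives 2 tracks.
Stream A: 64, 125, 216, 343, 512, 729, 1000, 1331, 1728, 2197, 2744, 3375 (perfect cubes starting at 4³).
Stream B: 13, 13, ?, 13, 13, 13, 13, 13, 13, 13, 13, 13 (always 13).
Stream B's pattern makes the blank 13.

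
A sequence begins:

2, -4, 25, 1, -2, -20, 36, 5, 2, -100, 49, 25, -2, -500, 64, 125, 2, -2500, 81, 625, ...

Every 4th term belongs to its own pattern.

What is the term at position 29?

-2

Taking every 4th term gives 4 separate tracks.
Stream A: 2, -2, 2, -2, 2 — alternating ±2.
Stream B: -4, -20, -100, -500, -2500 — geometric, ×5 each step.
Stream C: 25, 36, 49, 64, 81 — consecutive squares n² from n = 5.
Stream D: 1, 5, 25, 125, 625 — powers of 5.
Position 29 falls in stream A as its term 8, giving -2.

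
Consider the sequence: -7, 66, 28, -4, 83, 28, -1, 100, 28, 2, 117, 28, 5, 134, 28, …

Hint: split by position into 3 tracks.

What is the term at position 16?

The terms cycle through 3 interleaved subsequences.
Track A: -7, -4, -1, 2, 5 (adding 3 each time).
Track B: 66, 83, 100, 117, 134 (adding 17 each time).
Track C: 28, 28, 28, 28, 28 (always 28).
Position 16 → track A, term 6 = 8.

8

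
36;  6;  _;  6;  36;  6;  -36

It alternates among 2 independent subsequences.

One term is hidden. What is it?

Taking every 2nd term gives 2 separate tracks.
Track A: 36, ?, 36, -36. Alternating ±36.
Track B: 6, 6, 6. Constant 6.
Filling track A at index 2 by its rule yields -36.

-36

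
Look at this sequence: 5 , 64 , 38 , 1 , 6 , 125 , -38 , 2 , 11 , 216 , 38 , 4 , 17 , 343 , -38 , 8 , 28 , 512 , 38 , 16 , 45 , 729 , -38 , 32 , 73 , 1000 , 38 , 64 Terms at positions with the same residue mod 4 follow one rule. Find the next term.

Split by position mod 4: positions 1, 5, 9, … form one track, and each other residue class forms its own.
Track A is 5, 6, 11, 17, 28, 45, 73, which is Fibonacci-style (each term is the sum of the two before it).
Track B is 64, 125, 216, 343, 512, 729, 1000, which is consecutive cubes n³ from n = 4.
Track C is 38, -38, 38, -38, 38, -38, 38, which is the oscillation 38·(−1)^(n+1).
Track D is 1, 2, 4, 8, 16, 32, 64, which is powers of 2.
Position 29 → track A, term 8 = 118.

118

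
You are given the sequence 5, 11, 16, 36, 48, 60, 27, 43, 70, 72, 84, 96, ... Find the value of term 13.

113

The slot pattern repeats as AAABBB (period 6), so there are 2 interleaved tracks.
Track A: 5, 11, 16, 27, 43, 70 (Fibonacci-style (each term is the sum of the two before it)).
Track B: 36, 48, 60, 72, 84, 96 (linear: a_n = 24 + 12·n).
The 13th slot belongs to track A; its 7th term is 113.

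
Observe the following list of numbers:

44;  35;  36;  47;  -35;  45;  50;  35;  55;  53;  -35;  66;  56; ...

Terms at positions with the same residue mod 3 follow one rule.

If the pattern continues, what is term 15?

The terms cycle through 3 interleaved subsequences.
Stream A: 44, 47, 50, 53, 56 (adding 3 each time).
Stream B: 35, -35, 35, -35 (the oscillation 35·(−1)^(n+1)).
Stream C: 36, 45, 55, 66 (triangular numbers starting at T_8).
Position 15 falls in stream C as its term 5, giving 78.

78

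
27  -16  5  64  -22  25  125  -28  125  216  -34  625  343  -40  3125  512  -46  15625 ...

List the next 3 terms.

Taking every 3rd term gives 3 separate tracks.
Subsequence A: 27, 64, 125, 216, 343, 512 (the cubes 3³, 4³, 5³, …).
Subsequence B: -16, -22, -28, -34, -40, -46 (subtracting 6 each time).
Subsequence C: 5, 25, 125, 625, 3125, 15625 (powers of 5).
Position 19 → subsequence A, term 7 = 729.
The 20th slot belongs to subsequence B; its 7th term is -52.
Term 21 comes from subsequence C (its 7th entry): 78125.

729, -52, 78125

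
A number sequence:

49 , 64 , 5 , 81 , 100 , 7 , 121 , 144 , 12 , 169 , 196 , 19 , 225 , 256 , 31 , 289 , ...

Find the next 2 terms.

324, 50

Positions follow the repeating pattern AAB; grouping by letter gives 2 tracks.
Stream A is 49, 64, 81, 100, 121, 144, 169, 196, 225, 256, 289, which is perfect squares starting at 7².
Stream B is 5, 7, 12, 19, 31, which is each term equals the sum of the previous two.
The 17th slot belongs to stream A; its 12th term is 324.
Position 18 → stream B, term 6 = 50.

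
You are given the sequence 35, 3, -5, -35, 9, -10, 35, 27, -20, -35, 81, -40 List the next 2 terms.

35, 243

Split by position mod 3 into 3 tracks.
Track A = 35, -35, 35, -35: oscillating between 35 and -35.
Track B = 3, 9, 27, 81: powers 3^1, 3^2, 3^3, ….
Track C = -5, -10, -20, -40: a geometric progression (common ratio 2).
The 13th slot belongs to track A; its 5th term is 35.
Position 14 → track B, term 5 = 243.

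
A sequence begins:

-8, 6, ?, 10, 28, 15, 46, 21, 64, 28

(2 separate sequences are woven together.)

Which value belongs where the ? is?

Taking every 2nd term gives 2 separate tracks.
Track A is -8, ?, 28, 46, 64, which is linear: a_n = -26 + 18·n.
Track B is 6, 10, 15, 21, 28, which is triangular numbers starting at T_3.
Filling track A at index 2 by its rule yields 10.

10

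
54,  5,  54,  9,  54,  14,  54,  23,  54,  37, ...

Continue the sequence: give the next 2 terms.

54, 60

Positions 1, 3, 5, … form one subsequence and positions 2, 4, 6, … form another.
Track A: 54, 54, 54, 54, 54 — always 54.
Track B: 5, 9, 14, 23, 37 — a Fibonacci-like recurrence a_n = a_{n-1} + a_{n-2}.
Term 11 comes from track A (its 6th entry): 54.
Position 12 → track B, term 6 = 60.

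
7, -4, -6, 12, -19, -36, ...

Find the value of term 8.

Taking every 2nd term gives 2 separate tracks.
Subsequence A: 7, -6, -19 (subtracting 13 each time).
Subsequence B: -4, 12, -36 (multiplying by -3 each time).
Term 8 comes from subsequence B (its 4th entry): 108.

108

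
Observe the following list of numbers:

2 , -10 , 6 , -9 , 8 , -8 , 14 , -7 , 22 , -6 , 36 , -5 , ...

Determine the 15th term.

The terms cycle through 2 interleaved subsequences.
Subsequence A: 2, 6, 8, 14, 22, 36. A Fibonacci-like recurrence a_n = a_{n-1} + a_{n-2}.
Subsequence B: -10, -9, -8, -7, -6, -5. Arithmetic, step +1.
The 15th slot belongs to subsequence A; its 8th term is 94.

94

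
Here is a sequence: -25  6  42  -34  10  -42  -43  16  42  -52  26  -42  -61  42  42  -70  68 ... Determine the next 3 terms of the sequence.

-42, -79, 110

The terms cycle through 3 interleaved subsequences.
Stream A: -25, -34, -43, -52, -61, -70 — linear: a_n = -16 − 9·n.
Stream B: 6, 10, 16, 26, 42, 68 — a Fibonacci-like recurrence a_n = a_{n-1} + a_{n-2}.
Stream C: 42, -42, 42, -42, 42 — the oscillation 42·(−1)^(n+1).
The 18th slot belongs to stream C; its 6th term is -42.
Position 19 falls in stream A as its term 7, giving -79.
The 20th slot belongs to stream B; its 7th term is 110.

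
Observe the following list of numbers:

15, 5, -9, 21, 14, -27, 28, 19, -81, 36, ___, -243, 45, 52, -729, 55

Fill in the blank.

33

Split by position mod 3 into 3 tracks.
Subsequence A: 15, 21, 28, 36, 45, 55 (triangular numbers n(n+1)/2 for n = 5, 6, …).
Subsequence B: 5, 14, 19, ?, 52 (Fibonacci-style (each term is the sum of the two before it)).
Subsequence C: -9, -27, -81, -243, -729 (a geometric progression (common ratio 3)).
Subsequence B's pattern makes the blank 33.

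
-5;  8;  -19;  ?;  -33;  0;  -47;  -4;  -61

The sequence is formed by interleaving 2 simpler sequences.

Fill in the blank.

4

Split by position mod 2 into 2 tracks.
Track A: -5, -19, -33, -47, -61. Linear: a_n = 9 − 14·n.
Track B: 8, ?, 0, -4. Linear: a_n = 12 − 4·n.
Filling track B at index 2 by its rule yields 4.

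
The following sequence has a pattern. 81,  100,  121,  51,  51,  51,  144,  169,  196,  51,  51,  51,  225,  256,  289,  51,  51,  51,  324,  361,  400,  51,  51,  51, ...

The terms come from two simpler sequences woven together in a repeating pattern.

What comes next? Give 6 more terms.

The slot pattern repeats as AAABBB (period 6), so there are 2 interleaved tracks.
Track A: 81, 100, 121, 144, 169, 196, 225, 256, 289, 324, 361, 400 — the squares 9², 10², 11², ….
Track B: 51, 51, 51, 51, 51, 51, 51, 51, 51, 51, 51, 51 — always 51.
Position 25 → track A, term 13 = 441.
Position 26 falls in track A as its term 14, giving 484.
Term 27 comes from track A (its 15th entry): 529.
Position 28 → track B, term 13 = 51.
Term 29 comes from track B (its 14th entry): 51.
Term 30 comes from track B (its 15th entry): 51.

441, 484, 529, 51, 51, 51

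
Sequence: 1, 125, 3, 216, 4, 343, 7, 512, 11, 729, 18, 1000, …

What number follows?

29

The terms cycle through 2 interleaved subsequences.
Track A: 1, 3, 4, 7, 11, 18. Fibonacci-style (each term is the sum of the two before it).
Track B: 125, 216, 343, 512, 729, 1000. The cubes 5³, 6³, 7³, ….
The 13th slot belongs to track A; its 7th term is 29.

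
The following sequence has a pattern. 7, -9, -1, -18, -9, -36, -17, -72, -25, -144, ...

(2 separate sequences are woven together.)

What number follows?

-33

The terms cycle through 2 interleaved subsequences.
Subsequence A is 7, -1, -9, -17, -25, which is subtracting 8 each time.
Subsequence B is -9, -18, -36, -72, -144, which is geometric with ratio 2.
Term 11 comes from subsequence A (its 6th entry): -33.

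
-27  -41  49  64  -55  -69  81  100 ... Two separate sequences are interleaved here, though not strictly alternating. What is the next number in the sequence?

-83

Positions follow the repeating pattern AABB; grouping by letter gives 2 tracks.
Track A = -27, -41, -55, -69: subtracting 14 each time.
Track B = 49, 64, 81, 100: perfect squares starting at 7².
The 9th slot belongs to track A; its 5th term is -83.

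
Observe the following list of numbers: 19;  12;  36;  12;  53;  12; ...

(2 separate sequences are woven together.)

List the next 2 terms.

The terms cycle through 2 interleaved subsequences.
Stream A: 19, 36, 53 — adding 17 each time.
Stream B: 12, 12, 12 — always 12.
Position 7 → stream A, term 4 = 70.
Position 8 falls in stream B as its term 4, giving 12.

70, 12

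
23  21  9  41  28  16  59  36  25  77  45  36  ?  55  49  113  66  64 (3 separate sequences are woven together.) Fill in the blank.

Read the sequence 3 terms at a time; column i is its own pattern.
Track A: 23, 41, 59, 77, ?, 113 — adding 18 each time.
Track B: 21, 28, 36, 45, 55, 66 — triangular numbers starting at T_6.
Track C: 9, 16, 25, 36, 49, 64 — consecutive squares n² from n = 3.
Filling track A at index 5 by its rule yields 95.

95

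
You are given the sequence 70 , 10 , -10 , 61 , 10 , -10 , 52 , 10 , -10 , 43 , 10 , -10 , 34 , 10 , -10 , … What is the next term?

The slot pattern repeats as ABB (period 3), so there are 2 interleaved tracks.
Track A = 70, 61, 52, 43, 34: subtracting 9 each time.
Track B = 10, -10, 10, -10, 10, -10, 10, -10, 10, -10: oscillating between 10 and -10.
Position 16 → track A, term 6 = 25.

25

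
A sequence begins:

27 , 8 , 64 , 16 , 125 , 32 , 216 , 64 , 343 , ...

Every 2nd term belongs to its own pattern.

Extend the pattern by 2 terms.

128, 512

Positions 1, 3, 5, … form one subsequence and positions 2, 4, 6, … form another.
Subsequence A = 27, 64, 125, 216, 343: the cubes 3³, 4³, 5³, ….
Subsequence B = 8, 16, 32, 64: powers 2^3, 2^4, 2^5, ….
Term 10 comes from subsequence B (its 5th entry): 128.
Position 11 → subsequence A, term 6 = 512.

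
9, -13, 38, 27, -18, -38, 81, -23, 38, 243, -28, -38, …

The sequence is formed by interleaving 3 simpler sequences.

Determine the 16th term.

2187

Split by position mod 3: positions 1, 4, 7, … form one track, and each other residue class forms its own.
Subsequence A: 9, 27, 81, 243 (powers of 3).
Subsequence B: -13, -18, -23, -28 (subtracting 5 each time).
Subsequence C: 38, -38, 38, -38 (alternating ±38).
Term 16 comes from subsequence A (its 6th entry): 2187.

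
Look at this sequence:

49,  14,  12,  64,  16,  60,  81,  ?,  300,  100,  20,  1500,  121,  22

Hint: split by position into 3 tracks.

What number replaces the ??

Taking every 3rd term gives 3 separate tracks.
Stream A is 49, 64, 81, 100, 121, which is perfect squares starting at 7².
Stream B is 14, 16, ?, 20, 22, which is arithmetic, step +2.
Stream C is 12, 60, 300, 1500, which is a geometric progression (common ratio 5).
The gap is stream B's term 3; the rule gives 18.

18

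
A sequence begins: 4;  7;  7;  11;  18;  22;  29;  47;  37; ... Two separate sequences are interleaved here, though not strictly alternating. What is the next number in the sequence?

The slot pattern repeats as AAB (period 3), so there are 2 interleaved tracks.
Track A: 4, 7, 11, 18, 29, 47 — each term equals the sum of the previous two.
Track B: 7, 22, 37 — linear: a_n = -8 + 15·n.
Position 10 → track A, term 7 = 76.

76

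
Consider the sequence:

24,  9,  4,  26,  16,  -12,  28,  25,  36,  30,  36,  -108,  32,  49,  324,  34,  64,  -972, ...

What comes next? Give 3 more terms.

Taking every 3rd term gives 3 separate tracks.
Stream A is 24, 26, 28, 30, 32, 34, which is arithmetic, step +2.
Stream B is 9, 16, 25, 36, 49, 64, which is the squares 3², 4², 5², ….
Stream C is 4, -12, 36, -108, 324, -972, which is geometric with ratio -3.
The 19th slot belongs to stream A; its 7th term is 36.
The 20th slot belongs to stream B; its 7th term is 81.
Position 21 falls in stream C as its term 7, giving 2916.

36, 81, 2916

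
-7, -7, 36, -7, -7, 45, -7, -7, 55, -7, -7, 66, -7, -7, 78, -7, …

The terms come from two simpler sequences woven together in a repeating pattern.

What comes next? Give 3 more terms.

-7, 91, -7

Reading positions in blocks of 3 reveals the pattern AAB — 2 tracks woven together.
Stream A = -7, -7, -7, -7, -7, -7, -7, -7, -7, -7, -7: always -7.
Stream B = 36, 45, 55, 66, 78: the triangular numbers T_8, T_9, ….
Term 17 comes from stream A (its 12th entry): -7.
Position 18 → stream B, term 6 = 91.
The 19th slot belongs to stream A; its 13th term is -7.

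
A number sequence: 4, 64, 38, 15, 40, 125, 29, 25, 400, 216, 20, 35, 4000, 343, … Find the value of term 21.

The terms cycle through 4 interleaved subsequences.
Subsequence A is 4, 40, 400, 4000, which is geometric with ratio 10.
Subsequence B is 64, 125, 216, 343, which is consecutive cubes n³ from n = 4.
Subsequence C is 38, 29, 20, which is subtracting 9 each time.
Subsequence D is 15, 25, 35, which is adding 10 each time.
Term 21 comes from subsequence A (its 6th entry): 400000.

400000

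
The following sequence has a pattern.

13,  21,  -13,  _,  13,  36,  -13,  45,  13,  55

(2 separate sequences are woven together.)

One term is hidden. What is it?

28

Positions 1, 3, 5, … form one subsequence and positions 2, 4, 6, … form another.
Stream A: 13, -13, 13, -13, 13 — alternating ±13.
Stream B: 21, ?, 36, 45, 55 — triangular numbers starting at T_6.
So the missing entry in stream B is 28.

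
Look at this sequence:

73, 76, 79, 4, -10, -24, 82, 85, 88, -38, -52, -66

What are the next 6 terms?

91, 94, 97, -80, -94, -108

Positions follow the repeating pattern AAABBB; grouping by letter gives 2 tracks.
Track A = 73, 76, 79, 82, 85, 88: arithmetic, step +3.
Track B = 4, -10, -24, -38, -52, -66: arithmetic, step −14.
Term 13 comes from track A (its 7th entry): 91.
Term 14 comes from track A (its 8th entry): 94.
Position 15 falls in track A as its term 9, giving 97.
Position 16 → track B, term 7 = -80.
Position 17 → track B, term 8 = -94.
Position 18 → track B, term 9 = -108.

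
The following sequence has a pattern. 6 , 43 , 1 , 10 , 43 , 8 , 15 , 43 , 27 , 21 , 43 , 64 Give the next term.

28

Split by position mod 3: positions 1, 4, 7, … form one track, and each other residue class forms its own.
Track A: 6, 10, 15, 21. The triangular numbers T_3, T_4, ….
Track B: 43, 43, 43, 43. The constant sequence 43.
Track C: 1, 8, 27, 64. The cubes 1³, 2³, 3³, ….
Position 13 → track A, term 5 = 28.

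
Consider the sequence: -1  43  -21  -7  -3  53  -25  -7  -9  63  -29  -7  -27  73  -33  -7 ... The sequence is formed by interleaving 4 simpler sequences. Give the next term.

-81

Taking every 4th term gives 4 separate tracks.
Subsequence A: -1, -3, -9, -27 (a geometric progression (common ratio 3)).
Subsequence B: 43, 53, 63, 73 (adding 10 each time).
Subsequence C: -21, -25, -29, -33 (linear: a_n = -17 − 4·n).
Subsequence D: -7, -7, -7, -7 (constant -7).
Position 17 → subsequence A, term 5 = -81.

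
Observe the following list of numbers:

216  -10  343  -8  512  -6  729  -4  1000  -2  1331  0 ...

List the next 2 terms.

Positions 1, 3, 5, … form one subsequence and positions 2, 4, 6, … form another.
Track A: 216, 343, 512, 729, 1000, 1331 — the cubes 6³, 7³, 8³, ….
Track B: -10, -8, -6, -4, -2, 0 — adding 2 each time.
Position 13 → track A, term 7 = 1728.
Term 14 comes from track B (its 7th entry): 2.

1728, 2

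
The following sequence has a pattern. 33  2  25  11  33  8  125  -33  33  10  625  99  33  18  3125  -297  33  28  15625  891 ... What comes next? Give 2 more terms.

33, 46

Read the sequence 4 terms at a time; column i is its own pattern.
Subsequence A is 33, 33, 33, 33, 33, which is the constant sequence 33.
Subsequence B is 2, 8, 10, 18, 28, which is each term equals the sum of the previous two.
Subsequence C is 25, 125, 625, 3125, 15625, which is powers of 5.
Subsequence D is 11, -33, 99, -297, 891, which is geometric, ×-3 each step.
Position 21 falls in subsequence A as its term 6, giving 33.
Term 22 comes from subsequence B (its 6th entry): 46.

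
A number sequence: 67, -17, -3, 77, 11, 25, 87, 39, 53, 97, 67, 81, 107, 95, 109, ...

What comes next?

117

The slot pattern repeats as ABB (period 3), so there are 2 interleaved tracks.
Track A: 67, 77, 87, 97, 107 (adding 10 each time).
Track B: -17, -3, 11, 25, 39, 53, 67, 81, 95, 109 (arithmetic with common difference +14).
The 16th slot belongs to track A; its 6th term is 117.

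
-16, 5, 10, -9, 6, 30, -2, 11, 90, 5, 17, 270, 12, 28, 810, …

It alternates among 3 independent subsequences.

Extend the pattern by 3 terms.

Split by position mod 3 into 3 tracks.
Track A: -16, -9, -2, 5, 12 (linear: a_n = -23 + 7·n).
Track B: 5, 6, 11, 17, 28 (a Fibonacci-like recurrence a_n = a_{n-1} + a_{n-2}).
Track C: 10, 30, 90, 270, 810 (geometric with ratio 3).
Position 16 → track A, term 6 = 19.
Term 17 comes from track B (its 6th entry): 45.
Term 18 comes from track C (its 6th entry): 2430.

19, 45, 2430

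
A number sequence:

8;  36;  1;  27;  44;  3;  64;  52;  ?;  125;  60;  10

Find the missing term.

6

The terms cycle through 3 interleaved subsequences.
Track A is 8, 27, 64, 125, which is consecutive cubes n³ from n = 2.
Track B is 36, 44, 52, 60, which is arithmetic, step +8.
Track C is 1, 3, ?, 10, which is the triangular numbers T_1, T_2, ….
Track C's pattern makes the blank 6.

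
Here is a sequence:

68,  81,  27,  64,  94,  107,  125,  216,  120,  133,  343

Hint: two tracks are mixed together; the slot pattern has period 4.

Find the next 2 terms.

512, 146

Positions follow the repeating pattern AABB; grouping by letter gives 2 tracks.
Subsequence A = 68, 81, 94, 107, 120, 133: adding 13 each time.
Subsequence B = 27, 64, 125, 216, 343: perfect cubes starting at 3³.
Position 12 → subsequence B, term 6 = 512.
Position 13 falls in subsequence A as its term 7, giving 146.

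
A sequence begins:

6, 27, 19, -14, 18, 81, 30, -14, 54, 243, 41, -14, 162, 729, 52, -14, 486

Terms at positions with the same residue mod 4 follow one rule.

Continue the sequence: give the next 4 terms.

Split by position mod 4 into 4 tracks.
Subsequence A: 6, 18, 54, 162, 486 — geometric with ratio 3.
Subsequence B: 27, 81, 243, 729 — powers of 3.
Subsequence C: 19, 30, 41, 52 — linear: a_n = 8 + 11·n.
Subsequence D: -14, -14, -14, -14 — the constant sequence -14.
The 18th slot belongs to subsequence B; its 5th term is 2187.
Position 19 falls in subsequence C as its term 5, giving 63.
Term 20 comes from subsequence D (its 5th entry): -14.
Term 21 comes from subsequence A (its 6th entry): 1458.

2187, 63, -14, 1458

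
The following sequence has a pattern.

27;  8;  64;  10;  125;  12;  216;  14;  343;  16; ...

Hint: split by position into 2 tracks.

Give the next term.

512

Split by position mod 2 into 2 tracks.
Track A = 27, 64, 125, 216, 343: the cubes 3³, 4³, 5³, ….
Track B = 8, 10, 12, 14, 16: adding 2 each time.
Position 11 → track A, term 6 = 512.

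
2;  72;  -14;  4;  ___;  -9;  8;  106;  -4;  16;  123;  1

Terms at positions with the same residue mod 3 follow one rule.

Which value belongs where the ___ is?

Taking every 3rd term gives 3 separate tracks.
Track A: 2, 4, 8, 16 — successive powers of 2.
Track B: 72, ?, 106, 123 — arithmetic with common difference +17.
Track C: -14, -9, -4, 1 — linear: a_n = -19 + 5·n.
Track B's pattern makes the blank 89.

89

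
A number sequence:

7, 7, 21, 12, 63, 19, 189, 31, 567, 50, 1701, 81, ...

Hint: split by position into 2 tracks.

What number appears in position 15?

The terms cycle through 2 interleaved subsequences.
Track A: 7, 21, 63, 189, 567, 1701 — geometric with ratio 3.
Track B: 7, 12, 19, 31, 50, 81 — Fibonacci-style (each term is the sum of the two before it).
The 15th slot belongs to track A; its 8th term is 15309.

15309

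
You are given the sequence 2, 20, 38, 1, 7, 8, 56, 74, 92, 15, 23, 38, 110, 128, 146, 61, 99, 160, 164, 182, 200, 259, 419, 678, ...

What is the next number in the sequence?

The slot pattern repeats as AAABBB (period 6), so there are 2 interleaved tracks.
Track A is 2, 20, 38, 56, 74, 92, 110, 128, 146, 164, 182, 200, which is linear: a_n = -16 + 18·n.
Track B is 1, 7, 8, 15, 23, 38, 61, 99, 160, 259, 419, 678, which is each term equals the sum of the previous two.
Term 25 comes from track A (its 13th entry): 218.

218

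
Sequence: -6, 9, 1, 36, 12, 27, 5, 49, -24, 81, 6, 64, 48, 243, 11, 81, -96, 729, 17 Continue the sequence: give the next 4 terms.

The terms cycle through 4 interleaved subsequences.
Track A = -6, 12, -24, 48, -96: a geometric progression (common ratio -2).
Track B = 9, 27, 81, 243, 729: powers of 3.
Track C = 1, 5, 6, 11, 17: each term equals the sum of the previous two.
Track D = 36, 49, 64, 81: consecutive squares n² from n = 6.
Position 20 falls in track D as its term 5, giving 100.
The 21st slot belongs to track A; its 6th term is 192.
The 22nd slot belongs to track B; its 6th term is 2187.
Term 23 comes from track C (its 6th entry): 28.

100, 192, 2187, 28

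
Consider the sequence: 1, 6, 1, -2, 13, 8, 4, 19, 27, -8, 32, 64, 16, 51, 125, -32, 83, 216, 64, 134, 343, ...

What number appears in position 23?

217

Split by position mod 3: positions 1, 4, 7, … form one track, and each other residue class forms its own.
Subsequence A = 1, -2, 4, -8, 16, -32, 64: geometric with ratio -2.
Subsequence B = 6, 13, 19, 32, 51, 83, 134: Fibonacci-style (each term is the sum of the two before it).
Subsequence C = 1, 8, 27, 64, 125, 216, 343: consecutive cubes n³ from n = 1.
The 23rd slot belongs to subsequence B; its 8th term is 217.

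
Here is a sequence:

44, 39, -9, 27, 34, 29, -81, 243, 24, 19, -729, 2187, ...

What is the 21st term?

-6

Positions follow the repeating pattern AABB; grouping by letter gives 2 tracks.
Track A = 44, 39, 34, 29, 24, 19: subtracting 5 each time.
Track B = -9, 27, -81, 243, -729, 2187: geometric with ratio -3.
The 21st slot belongs to track A; its 11th term is -6.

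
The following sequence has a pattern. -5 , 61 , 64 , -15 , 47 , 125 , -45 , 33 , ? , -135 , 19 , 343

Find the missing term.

Split by position mod 3: positions 1, 4, 7, … form one track, and each other residue class forms its own.
Subsequence A = -5, -15, -45, -135: geometric, ×3 each step.
Subsequence B = 61, 47, 33, 19: arithmetic, step −14.
Subsequence C = 64, 125, ?, 343: perfect cubes starting at 4³.
So the missing entry in subsequence C is 216.

216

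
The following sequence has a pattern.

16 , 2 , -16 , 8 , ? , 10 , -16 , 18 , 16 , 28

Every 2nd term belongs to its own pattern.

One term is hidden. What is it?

The terms cycle through 2 interleaved subsequences.
Subsequence A: 16, -16, ?, -16, 16 (oscillating between 16 and -16).
Subsequence B: 2, 8, 10, 18, 28 (each term equals the sum of the previous two).
So the missing entry in subsequence A is 16.

16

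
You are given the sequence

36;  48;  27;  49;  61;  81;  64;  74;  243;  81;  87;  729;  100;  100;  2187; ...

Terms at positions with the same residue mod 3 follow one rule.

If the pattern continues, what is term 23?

The terms cycle through 3 interleaved subsequences.
Stream A = 36, 49, 64, 81, 100: consecutive squares n² from n = 6.
Stream B = 48, 61, 74, 87, 100: linear: a_n = 35 + 13·n.
Stream C = 27, 81, 243, 729, 2187: powers of 3.
Position 23 falls in stream B as its term 8, giving 139.

139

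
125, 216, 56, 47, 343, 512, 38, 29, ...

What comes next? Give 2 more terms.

Reading positions in blocks of 4 reveals the pattern AABB — 2 tracks woven together.
Stream A is 125, 216, 343, 512, which is consecutive cubes n³ from n = 5.
Stream B is 56, 47, 38, 29, which is subtracting 9 each time.
The 9th slot belongs to stream A; its 5th term is 729.
Position 10 → stream A, term 6 = 1000.

729, 1000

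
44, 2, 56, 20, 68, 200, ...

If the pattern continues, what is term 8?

2000

Positions 1, 3, 5, … form one subsequence and positions 2, 4, 6, … form another.
Stream A = 44, 56, 68: linear: a_n = 32 + 12·n.
Stream B = 2, 20, 200: geometric, ×10 each step.
The 8th slot belongs to stream B; its 4th term is 2000.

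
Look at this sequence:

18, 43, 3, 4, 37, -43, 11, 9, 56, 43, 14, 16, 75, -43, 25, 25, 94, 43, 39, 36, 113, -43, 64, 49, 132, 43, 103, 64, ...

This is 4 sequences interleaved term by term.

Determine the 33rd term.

Split by position mod 4: positions 1, 5, 9, … form one track, and each other residue class forms its own.
Stream A: 18, 37, 56, 75, 94, 113, 132 (arithmetic with common difference +19).
Stream B: 43, -43, 43, -43, 43, -43, 43 (oscillating between 43 and -43).
Stream C: 3, 11, 14, 25, 39, 64, 103 (Fibonacci-style (each term is the sum of the two before it)).
Stream D: 4, 9, 16, 25, 36, 49, 64 (the squares 2², 3², 4², …).
Position 33 falls in stream A as its term 9, giving 170.

170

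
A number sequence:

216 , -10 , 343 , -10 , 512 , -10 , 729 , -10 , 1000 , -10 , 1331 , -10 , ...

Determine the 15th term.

The terms cycle through 2 interleaved subsequences.
Track A: 216, 343, 512, 729, 1000, 1331 — consecutive cubes n³ from n = 6.
Track B: -10, -10, -10, -10, -10, -10 — constant -10.
Position 15 falls in track A as its term 8, giving 2197.

2197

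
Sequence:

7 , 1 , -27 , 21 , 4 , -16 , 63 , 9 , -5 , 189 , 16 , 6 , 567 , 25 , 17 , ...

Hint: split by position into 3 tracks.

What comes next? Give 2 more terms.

The terms cycle through 3 interleaved subsequences.
Stream A = 7, 21, 63, 189, 567: a geometric progression (common ratio 3).
Stream B = 1, 4, 9, 16, 25: the squares 1², 2², 3², ….
Stream C = -27, -16, -5, 6, 17: arithmetic with common difference +11.
Position 16 falls in stream A as its term 6, giving 1701.
The 17th slot belongs to stream B; its 6th term is 36.

1701, 36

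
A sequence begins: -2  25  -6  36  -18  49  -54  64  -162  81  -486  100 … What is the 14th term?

Positions 1, 3, 5, … form one subsequence and positions 2, 4, 6, … form another.
Track A: -2, -6, -18, -54, -162, -486. Multiplying by 3 each time.
Track B: 25, 36, 49, 64, 81, 100. Consecutive squares n² from n = 5.
Position 14 → track B, term 7 = 121.

121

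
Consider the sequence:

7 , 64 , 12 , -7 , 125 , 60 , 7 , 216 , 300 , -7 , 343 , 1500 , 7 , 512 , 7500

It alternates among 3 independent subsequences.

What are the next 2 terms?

-7, 729

Split by position mod 3 into 3 tracks.
Track A is 7, -7, 7, -7, 7, which is alternating ±7.
Track B is 64, 125, 216, 343, 512, which is the cubes 4³, 5³, 6³, ….
Track C is 12, 60, 300, 1500, 7500, which is geometric with ratio 5.
Term 16 comes from track A (its 6th entry): -7.
Position 17 falls in track B as its term 6, giving 729.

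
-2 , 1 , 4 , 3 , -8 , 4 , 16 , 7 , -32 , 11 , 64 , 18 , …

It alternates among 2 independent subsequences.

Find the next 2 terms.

Split by position mod 2 into 2 tracks.
Subsequence A = -2, 4, -8, 16, -32, 64: multiplying by -2 each time.
Subsequence B = 1, 3, 4, 7, 11, 18: a Fibonacci-like recurrence a_n = a_{n-1} + a_{n-2}.
Position 13 → subsequence A, term 7 = -128.
Position 14 → subsequence B, term 7 = 29.

-128, 29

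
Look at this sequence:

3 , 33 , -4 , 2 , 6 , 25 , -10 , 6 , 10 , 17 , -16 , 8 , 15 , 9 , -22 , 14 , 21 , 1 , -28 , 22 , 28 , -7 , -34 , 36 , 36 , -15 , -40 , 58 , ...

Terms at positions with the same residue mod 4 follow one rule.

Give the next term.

Read the sequence 4 terms at a time; column i is its own pattern.
Stream A = 3, 6, 10, 15, 21, 28, 36: triangular numbers starting at T_2.
Stream B = 33, 25, 17, 9, 1, -7, -15: arithmetic with common difference −8.
Stream C = -4, -10, -16, -22, -28, -34, -40: linear: a_n = 2 − 6·n.
Stream D = 2, 6, 8, 14, 22, 36, 58: each term equals the sum of the previous two.
Position 29 → stream A, term 8 = 45.

45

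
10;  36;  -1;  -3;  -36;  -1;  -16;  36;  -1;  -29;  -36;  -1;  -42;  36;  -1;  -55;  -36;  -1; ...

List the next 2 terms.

The terms cycle through 3 interleaved subsequences.
Track A: 10, -3, -16, -29, -42, -55 (arithmetic, step −13).
Track B: 36, -36, 36, -36, 36, -36 (alternating ±36).
Track C: -1, -1, -1, -1, -1, -1 (the constant sequence -1).
Position 19 → track A, term 7 = -68.
Position 20 falls in track B as its term 7, giving 36.

-68, 36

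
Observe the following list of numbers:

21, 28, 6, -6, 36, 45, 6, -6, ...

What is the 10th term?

66

Positions follow the repeating pattern AABB; grouping by letter gives 2 tracks.
Stream A: 21, 28, 36, 45 (triangular numbers n(n+1)/2 for n = 6, 7, …).
Stream B: 6, -6, 6, -6 (the oscillation 6·(−1)^(n+1)).
The 10th slot belongs to stream A; its 6th term is 66.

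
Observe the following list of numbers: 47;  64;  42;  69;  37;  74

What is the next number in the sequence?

32

Positions 1, 3, 5, … form one subsequence and positions 2, 4, 6, … form another.
Track A = 47, 42, 37: arithmetic, step −5.
Track B = 64, 69, 74: arithmetic, step +5.
Position 7 falls in track A as its term 4, giving 32.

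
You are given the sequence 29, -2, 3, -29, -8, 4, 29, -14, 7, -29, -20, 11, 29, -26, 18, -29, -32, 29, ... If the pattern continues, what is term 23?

-44

Split by position mod 3 into 3 tracks.
Subsequence A is 29, -29, 29, -29, 29, -29, which is alternating ±29.
Subsequence B is -2, -8, -14, -20, -26, -32, which is subtracting 6 each time.
Subsequence C is 3, 4, 7, 11, 18, 29, which is each term equals the sum of the previous two.
Position 23 falls in subsequence B as its term 8, giving -44.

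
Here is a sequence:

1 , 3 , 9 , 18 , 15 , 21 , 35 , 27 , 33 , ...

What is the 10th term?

Reading positions in blocks of 3 reveals the pattern ABB — 2 tracks woven together.
Stream A: 1, 18, 35 (linear: a_n = -16 + 17·n).
Stream B: 3, 9, 15, 21, 27, 33 (linear: a_n = -3 + 6·n).
The 10th slot belongs to stream A; its 4th term is 52.

52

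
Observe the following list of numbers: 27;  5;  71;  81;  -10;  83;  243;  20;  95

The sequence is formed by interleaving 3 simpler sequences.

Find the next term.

The terms cycle through 3 interleaved subsequences.
Stream A: 27, 81, 243 (powers of 3).
Stream B: 5, -10, 20 (a geometric progression (common ratio -2)).
Stream C: 71, 83, 95 (arithmetic, step +12).
Position 10 → stream A, term 4 = 729.

729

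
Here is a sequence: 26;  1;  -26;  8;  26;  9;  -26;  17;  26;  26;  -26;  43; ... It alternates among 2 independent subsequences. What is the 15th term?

Taking every 2nd term gives 2 separate tracks.
Stream A: 26, -26, 26, -26, 26, -26. Alternating ±26.
Stream B: 1, 8, 9, 17, 26, 43. Each term equals the sum of the previous two.
Term 15 comes from stream A (its 8th entry): -26.

-26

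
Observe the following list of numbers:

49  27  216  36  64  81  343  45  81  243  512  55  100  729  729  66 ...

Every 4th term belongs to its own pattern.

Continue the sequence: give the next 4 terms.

The terms cycle through 4 interleaved subsequences.
Track A: 49, 64, 81, 100. The squares 7², 8², 9², ….
Track B: 27, 81, 243, 729. Powers of 3.
Track C: 216, 343, 512, 729. The cubes 6³, 7³, 8³, ….
Track D: 36, 45, 55, 66. Triangular numbers n(n+1)/2 for n = 8, 9, ….
Position 17 → track A, term 5 = 121.
Position 18 falls in track B as its term 5, giving 2187.
Position 19 falls in track C as its term 5, giving 1000.
Position 20 falls in track D as its term 5, giving 78.

121, 2187, 1000, 78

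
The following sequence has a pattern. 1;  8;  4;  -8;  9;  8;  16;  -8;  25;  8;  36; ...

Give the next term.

-8

Taking every 2nd term gives 2 separate tracks.
Stream A: 1, 4, 9, 16, 25, 36 (the squares 1², 2², 3², …).
Stream B: 8, -8, 8, -8, 8 (oscillating between 8 and -8).
Term 12 comes from stream B (its 6th entry): -8.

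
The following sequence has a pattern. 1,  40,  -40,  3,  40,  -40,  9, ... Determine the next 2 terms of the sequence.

40, -40

Reading positions in blocks of 3 reveals the pattern ABB — 2 tracks woven together.
Stream A: 1, 3, 9 — successive powers of 3.
Stream B: 40, -40, 40, -40 — the oscillation 40·(−1)^(n+1).
Position 8 → stream B, term 5 = 40.
Position 9 falls in stream B as its term 6, giving -40.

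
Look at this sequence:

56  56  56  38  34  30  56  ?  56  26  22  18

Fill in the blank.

Positions follow the repeating pattern AAABBB; grouping by letter gives 2 tracks.
Stream A is 56, 56, 56, 56, ?, 56, which is always 56.
Stream B is 38, 34, 30, 26, 22, 18, which is linear: a_n = 42 − 4·n.
The gap is stream A's term 5; the rule gives 56.

56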